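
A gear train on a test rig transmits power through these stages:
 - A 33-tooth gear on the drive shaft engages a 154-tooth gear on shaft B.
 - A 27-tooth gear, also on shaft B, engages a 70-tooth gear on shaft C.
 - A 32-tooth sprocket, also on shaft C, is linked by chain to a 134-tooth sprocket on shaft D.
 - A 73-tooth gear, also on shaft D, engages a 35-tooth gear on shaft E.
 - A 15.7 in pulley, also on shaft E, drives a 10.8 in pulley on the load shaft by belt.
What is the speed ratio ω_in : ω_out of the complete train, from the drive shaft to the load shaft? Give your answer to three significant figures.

16.7

Each stage contributes driven/driver: gear mesh 154/33 = 4.6667, gear mesh 70/27 = 2.5926, chain 134/32 = 4.1875, gear mesh 35/73 = 0.47945, belt 10.8/15.7 = 0.6879.
Overall: 4.6667 × 2.5926 × 4.1875 × 0.47945 × 0.6879 = 16.71.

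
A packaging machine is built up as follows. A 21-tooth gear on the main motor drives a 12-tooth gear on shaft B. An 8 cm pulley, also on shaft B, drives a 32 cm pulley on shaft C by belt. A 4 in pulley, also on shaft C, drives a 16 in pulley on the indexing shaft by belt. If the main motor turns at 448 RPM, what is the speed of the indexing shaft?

49 RPM

the main motor → shaft B (gear mesh, 12/21): 448 ÷ 0.57143 = 784 RPM
shaft B → shaft C (belt, 32/8): 784 ÷ 4 = 196 RPM
shaft C → the indexing shaft (belt, 16/4): 196 ÷ 4 = 49 RPM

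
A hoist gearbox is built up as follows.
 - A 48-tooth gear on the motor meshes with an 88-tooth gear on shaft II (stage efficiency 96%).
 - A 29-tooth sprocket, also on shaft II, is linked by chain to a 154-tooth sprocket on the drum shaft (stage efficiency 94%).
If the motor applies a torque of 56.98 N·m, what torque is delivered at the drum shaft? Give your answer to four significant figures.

500.6 N·m

After the gear mesh (88/48): 56.98 × 1.8333 × 0.96 = 100.28 N·m
After the chain (154/29): 100.28 × 5.3103 × 0.94 = 500.59 N·m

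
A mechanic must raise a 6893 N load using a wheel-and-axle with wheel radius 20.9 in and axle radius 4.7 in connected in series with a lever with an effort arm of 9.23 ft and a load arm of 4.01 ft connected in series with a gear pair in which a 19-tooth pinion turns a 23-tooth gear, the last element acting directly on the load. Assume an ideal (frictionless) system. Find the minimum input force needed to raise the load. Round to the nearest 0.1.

556.3 N

Wheel-and-axle MA = R/r = 20.9/4.7 = 4.4468.
Lever MA = effort arm / load arm = 9.23/4.01 = 2.3017.
Gear pair MA = 23/19 = 1.2105.
Combined ideal MA = 4.4468 × 2.3017 × 1.2105 = 12.39.
Effort = load / MA = 6893 / 12.39 = 556.32 N.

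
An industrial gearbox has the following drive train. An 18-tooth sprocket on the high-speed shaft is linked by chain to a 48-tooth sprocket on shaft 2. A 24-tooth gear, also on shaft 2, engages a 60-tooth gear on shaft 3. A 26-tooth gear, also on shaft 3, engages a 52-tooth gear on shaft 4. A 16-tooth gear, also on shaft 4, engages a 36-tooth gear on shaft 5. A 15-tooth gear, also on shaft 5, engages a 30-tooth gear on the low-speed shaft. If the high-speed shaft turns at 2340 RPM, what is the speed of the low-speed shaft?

Chain: ratio = 48/18 = 2.6667, so shaft 2 turns at 2340 / 2.6667 = 877.5 RPM.
Gear mesh: ratio = 60/24 = 2.5, so shaft 3 turns at 877.5 / 2.5 = 351 RPM.
Gear mesh: ratio = 52/26 = 2, so shaft 4 turns at 351 / 2 = 175.5 RPM.
Gear mesh: ratio = 36/16 = 2.25, so shaft 5 turns at 175.5 / 2.25 = 78 RPM.
Gear mesh: ratio = 30/15 = 2, so the low-speed shaft turns at 78 / 2 = 39 RPM.

39 RPM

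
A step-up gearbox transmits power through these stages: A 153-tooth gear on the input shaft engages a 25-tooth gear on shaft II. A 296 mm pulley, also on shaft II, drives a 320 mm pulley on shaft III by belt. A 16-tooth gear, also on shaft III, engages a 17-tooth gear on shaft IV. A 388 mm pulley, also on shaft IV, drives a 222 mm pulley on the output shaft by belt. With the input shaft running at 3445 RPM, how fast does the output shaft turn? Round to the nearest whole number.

the input shaft → shaft II (gear mesh, 25/153): 3445 ÷ 0.1634 = 21083 RPM
shaft II → shaft III (belt, 320/296): 21083 ÷ 1.0811 = 19502 RPM
shaft III → shaft IV (gear mesh, 17/16): 19502 ÷ 1.0625 = 18355 RPM
shaft IV → the output shaft (belt, 222/388): 18355 ÷ 0.57216 = 32080 RPM

32080 RPM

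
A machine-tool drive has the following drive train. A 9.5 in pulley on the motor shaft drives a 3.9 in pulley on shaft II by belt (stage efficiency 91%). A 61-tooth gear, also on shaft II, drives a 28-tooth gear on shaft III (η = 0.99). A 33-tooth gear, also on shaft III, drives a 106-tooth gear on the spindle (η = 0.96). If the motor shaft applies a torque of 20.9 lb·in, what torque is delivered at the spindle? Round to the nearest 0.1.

belt 3.9/9.5 = 0.41053 → τ = 20.9·0.41053·0.91 = 7.8078 lb·in
gear mesh 28/61 = 0.45902 → τ = 7.8078·0.45902·0.99 = 3.5481 lb·in
gear mesh 106/33 = 3.2121 → τ = 3.5481·3.2121·0.96 = 10.941 lb·in

10.9 lb·in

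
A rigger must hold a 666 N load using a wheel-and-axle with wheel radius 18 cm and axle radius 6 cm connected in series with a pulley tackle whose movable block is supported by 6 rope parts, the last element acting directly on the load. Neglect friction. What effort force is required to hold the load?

Wheel-and-axle MA = R/r = 18/6 = 3.
Block-and-tackle MA = number of supporting rope parts = 6.
Combined ideal MA = 3 × 6 = 18.
Effort = load / MA = 666 / 18 = 37 N.

37 N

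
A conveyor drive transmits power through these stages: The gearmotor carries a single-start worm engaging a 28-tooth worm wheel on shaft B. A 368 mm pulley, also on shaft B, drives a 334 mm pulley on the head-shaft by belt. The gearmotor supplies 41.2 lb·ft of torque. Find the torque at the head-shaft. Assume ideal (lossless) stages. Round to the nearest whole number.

worm 28/1 = 28 → τ = 41.2·28 = 1153.6 lb·ft
belt 334/368 = 0.90761 → τ = 1153.6·0.90761 = 1047 lb·ft

1047 lb·ft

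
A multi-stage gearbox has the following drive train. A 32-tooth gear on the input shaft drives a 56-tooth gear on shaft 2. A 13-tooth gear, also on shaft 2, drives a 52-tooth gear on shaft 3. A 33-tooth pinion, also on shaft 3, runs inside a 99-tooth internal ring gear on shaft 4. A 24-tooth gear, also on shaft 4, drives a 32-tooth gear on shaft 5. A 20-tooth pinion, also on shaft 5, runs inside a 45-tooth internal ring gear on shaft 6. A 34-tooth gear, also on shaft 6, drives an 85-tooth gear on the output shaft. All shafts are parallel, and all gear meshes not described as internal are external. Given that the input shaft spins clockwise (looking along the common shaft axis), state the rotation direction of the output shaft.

clockwise

the input shaft → shaft 2: external mesh, 1 reversal → CCW.
shaft 2 → shaft 3: external mesh, 1 reversal → CW.
shaft 3 → shaft 4: internal mesh, same direction → CW.
shaft 4 → shaft 5: external mesh, 1 reversal → CCW.
shaft 5 → shaft 6: internal mesh, same direction → CCW.
shaft 6 → the output shaft: external mesh, 1 reversal → CW.
4 reversals in total — an even number — so the output shaft turns the same way as the input shaft.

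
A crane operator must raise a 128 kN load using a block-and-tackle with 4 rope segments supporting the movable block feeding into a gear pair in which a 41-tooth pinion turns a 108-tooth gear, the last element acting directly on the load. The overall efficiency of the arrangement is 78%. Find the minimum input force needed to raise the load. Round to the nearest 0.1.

15.6 kN

Block-and-tackle MA = number of supporting rope parts = 4.
Gear pair MA = 108/41 = 2.6341.
Combined ideal MA = 4 × 2.6341 = 10.537.
Actual MA = 10.537 × 0.78 = 8.2185.
Effort = load / actual MA = 128 / 8.2185 = 15.575 kN.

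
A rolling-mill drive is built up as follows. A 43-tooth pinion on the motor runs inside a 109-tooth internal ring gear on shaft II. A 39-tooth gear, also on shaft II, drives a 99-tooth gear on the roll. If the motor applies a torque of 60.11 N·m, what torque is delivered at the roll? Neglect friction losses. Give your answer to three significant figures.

387 N·m

internal gear 109/43 = 2.5349 → τ = 60.11·2.5349 = 152.37 N·m
gear mesh 99/39 = 2.5385 → τ = 152.37·2.5385 = 386.79 N·m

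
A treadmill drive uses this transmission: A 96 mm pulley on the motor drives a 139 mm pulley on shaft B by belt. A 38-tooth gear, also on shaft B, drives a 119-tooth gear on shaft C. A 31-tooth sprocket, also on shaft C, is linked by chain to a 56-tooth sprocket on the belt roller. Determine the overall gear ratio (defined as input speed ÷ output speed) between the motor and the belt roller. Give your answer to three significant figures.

Each stage contributes driven/driver: belt 139/96 = 1.4479, gear mesh 119/38 = 3.1316, chain 56/31 = 1.8065.
Overall: 1.4479 × 3.1316 × 1.8065 = 8.1909.

8.19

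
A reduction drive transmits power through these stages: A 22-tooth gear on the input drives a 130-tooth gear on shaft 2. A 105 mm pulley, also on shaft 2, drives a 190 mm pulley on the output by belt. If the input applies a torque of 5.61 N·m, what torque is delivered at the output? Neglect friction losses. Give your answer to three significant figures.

60.0 N·m

gear mesh 130/22 = 5.9091 → τ = 5.61·5.9091 = 33.15 N·m
belt 190/105 = 1.8095 → τ = 33.15·1.8095 = 59.986 N·m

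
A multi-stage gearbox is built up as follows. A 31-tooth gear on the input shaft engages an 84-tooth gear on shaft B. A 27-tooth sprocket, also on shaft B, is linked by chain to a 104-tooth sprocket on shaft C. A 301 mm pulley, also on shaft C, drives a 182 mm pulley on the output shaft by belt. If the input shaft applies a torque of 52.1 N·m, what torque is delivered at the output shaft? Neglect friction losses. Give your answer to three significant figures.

329 N·m

Gear mesh: ratio = 84/31 = 2.7097; torque at shaft B = 52.1 × 2.7097 = 141.17 N·m.
Chain: ratio = 104/27 = 3.8519; torque at shaft C = 141.17 × 3.8519 = 543.78 N·m.
Belt: ratio = 182/301 = 0.60465; torque at the output shaft = 543.78 × 0.60465 = 328.8 N·m.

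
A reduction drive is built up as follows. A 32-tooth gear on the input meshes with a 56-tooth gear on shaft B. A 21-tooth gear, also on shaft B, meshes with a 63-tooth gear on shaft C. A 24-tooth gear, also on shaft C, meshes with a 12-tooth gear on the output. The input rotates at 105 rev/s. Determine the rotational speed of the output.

40 rev/s

gear mesh 56/32 = 1.75 → 105/1.75 = 60 rev/s
gear mesh 63/21 = 3 → 60/3 = 20 rev/s
gear mesh 12/24 = 0.5 → 20/0.5 = 40 rev/s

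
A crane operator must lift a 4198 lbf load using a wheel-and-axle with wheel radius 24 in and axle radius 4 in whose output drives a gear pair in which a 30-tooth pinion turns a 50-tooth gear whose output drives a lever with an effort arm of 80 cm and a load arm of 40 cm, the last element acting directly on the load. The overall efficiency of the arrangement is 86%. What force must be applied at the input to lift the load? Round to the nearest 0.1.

Wheel-and-axle MA = R/r = 24/4 = 6.
Gear pair MA = 50/30 = 1.6667.
Lever MA = effort arm / load arm = 80/40 = 2.
Combined ideal MA = 6 × 1.6667 × 2 = 20.
Actual MA = 20 × 0.86 = 17.2.
Effort = load / actual MA = 4198 / 17.2 = 244.07 lbf.

244.1 lbf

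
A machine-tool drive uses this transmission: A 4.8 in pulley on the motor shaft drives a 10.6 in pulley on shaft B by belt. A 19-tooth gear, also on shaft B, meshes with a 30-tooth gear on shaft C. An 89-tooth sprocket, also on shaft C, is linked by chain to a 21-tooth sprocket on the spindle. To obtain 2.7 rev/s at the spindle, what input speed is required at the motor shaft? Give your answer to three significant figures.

Overall ratio R = 2.2083 × 1.5789 × 0.23596 = 0.82274.
Required input speed = output speed × R = 2.7 × 0.82274 = 2.2214 rev/s.

2.22 rev/s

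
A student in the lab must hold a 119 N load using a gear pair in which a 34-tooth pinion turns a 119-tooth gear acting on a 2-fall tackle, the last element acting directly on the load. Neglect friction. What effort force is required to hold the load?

17 N

Gear pair MA = 119/34 = 3.5.
Block-and-tackle MA = number of supporting rope parts = 2.
Combined ideal MA = 3.5 × 2 = 7.
Effort = load / MA = 119 / 7 = 17 N.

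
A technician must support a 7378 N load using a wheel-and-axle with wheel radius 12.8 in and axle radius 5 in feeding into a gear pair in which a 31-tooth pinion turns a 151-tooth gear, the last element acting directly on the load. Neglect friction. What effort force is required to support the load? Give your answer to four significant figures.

Wheel-and-axle MA = R/r = 12.8/5 = 2.56.
Gear pair MA = 151/31 = 4.871.
Combined ideal MA = 2.56 × 4.871 = 12.47.
Effort = load / MA = 7378 / 12.47 = 591.68 N.

591.7 N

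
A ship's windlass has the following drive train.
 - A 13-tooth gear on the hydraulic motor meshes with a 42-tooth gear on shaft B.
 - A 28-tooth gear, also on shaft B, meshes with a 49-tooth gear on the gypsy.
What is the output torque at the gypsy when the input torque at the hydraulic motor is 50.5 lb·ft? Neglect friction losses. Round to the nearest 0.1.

gear mesh 42/13 = 3.2308 → τ = 50.5·3.2308 = 163.15 lb·ft
gear mesh 49/28 = 1.75 → τ = 163.15·1.75 = 285.52 lb·ft

285.5 lb·ft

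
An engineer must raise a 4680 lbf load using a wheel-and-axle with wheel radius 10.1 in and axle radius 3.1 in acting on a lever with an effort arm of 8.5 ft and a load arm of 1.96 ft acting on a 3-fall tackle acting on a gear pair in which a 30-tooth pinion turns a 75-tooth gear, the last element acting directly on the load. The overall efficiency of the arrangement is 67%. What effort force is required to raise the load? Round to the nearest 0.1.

Wheel-and-axle MA = R/r = 10.1/3.1 = 3.2581.
Lever MA = effort arm / load arm = 8.5/1.96 = 4.3367.
Block-and-tackle MA = number of supporting rope parts = 3.
Gear pair MA = 75/30 = 2.5.
Combined ideal MA = 3.2581 × 4.3367 × 3 × 2.5 = 105.97.
Actual MA = 105.97 × 0.67 = 71.
Effort = load / actual MA = 4680 / 71 = 65.915 lbf.

65.9 lbf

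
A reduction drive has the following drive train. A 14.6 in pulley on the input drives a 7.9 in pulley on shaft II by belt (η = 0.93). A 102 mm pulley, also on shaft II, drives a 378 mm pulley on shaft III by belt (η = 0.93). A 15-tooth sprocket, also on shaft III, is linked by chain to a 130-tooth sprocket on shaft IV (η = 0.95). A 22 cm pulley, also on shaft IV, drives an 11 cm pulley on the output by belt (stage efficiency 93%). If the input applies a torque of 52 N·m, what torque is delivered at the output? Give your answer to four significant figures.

Belt: ratio = 7.9/14.6 = 0.5411; torque at shaft II = 52 × 0.5411 × 0.93 = 26.167 N·m.
Belt: ratio = 378/102 = 3.7059; torque at shaft III = 26.167 × 3.7059 × 0.93 = 90.185 N·m.
Chain: ratio = 130/15 = 8.6667; torque at shaft IV = 90.185 × 8.6667 × 0.95 = 742.52 N·m.
Belt: ratio = 11/22 = 0.5; torque at the output = 742.52 × 0.5 × 0.93 = 345.27 N·m.

345.3 N·m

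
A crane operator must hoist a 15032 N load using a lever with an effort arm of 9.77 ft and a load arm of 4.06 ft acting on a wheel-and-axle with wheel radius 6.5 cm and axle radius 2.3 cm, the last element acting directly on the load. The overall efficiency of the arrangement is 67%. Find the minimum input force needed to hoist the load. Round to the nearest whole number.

3299 N

Lever MA = effort arm / load arm = 9.77/4.06 = 2.4064.
Wheel-and-axle MA = R/r = 6.5/2.3 = 2.8261.
Combined ideal MA = 2.4064 × 2.8261 = 6.8007.
Actual MA = 6.8007 × 0.67 = 4.5565.
Effort = load / actual MA = 15032 / 4.5565 = 3299 N.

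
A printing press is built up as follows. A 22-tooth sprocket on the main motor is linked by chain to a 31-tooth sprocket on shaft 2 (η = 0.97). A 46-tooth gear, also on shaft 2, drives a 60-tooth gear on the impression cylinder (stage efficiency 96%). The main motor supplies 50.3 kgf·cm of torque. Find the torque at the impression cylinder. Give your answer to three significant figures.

chain 31/22 = 1.4091 → τ = 50.3·1.4091·0.97 = 68.751 kgf·cm
gear mesh 60/46 = 1.3043 → τ = 68.751·1.3043·0.96 = 86.088 kgf·cm

86.1 kgf·cm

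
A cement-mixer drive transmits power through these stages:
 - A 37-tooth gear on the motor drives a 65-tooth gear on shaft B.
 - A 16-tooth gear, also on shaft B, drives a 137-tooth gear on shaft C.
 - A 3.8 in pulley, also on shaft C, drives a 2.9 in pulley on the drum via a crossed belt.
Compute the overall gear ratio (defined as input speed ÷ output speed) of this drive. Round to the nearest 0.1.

11.5

Each stage contributes driven/driver: gear mesh 65/37 = 1.7568, gear mesh 137/16 = 8.5625, belt 2.9/3.8 = 0.76316.
Overall: 1.7568 × 8.5625 × 0.76316 = 11.48.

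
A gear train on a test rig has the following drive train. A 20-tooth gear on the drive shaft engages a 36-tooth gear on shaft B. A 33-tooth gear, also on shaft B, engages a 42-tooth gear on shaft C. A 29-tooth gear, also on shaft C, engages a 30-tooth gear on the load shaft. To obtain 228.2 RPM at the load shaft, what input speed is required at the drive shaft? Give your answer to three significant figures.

541 RPM

Overall ratio R = 1.8 × 1.2727 × 1.0345 = 2.3699.
Required input speed = output speed × R = 228.2 × 2.3699 = 540.81 RPM.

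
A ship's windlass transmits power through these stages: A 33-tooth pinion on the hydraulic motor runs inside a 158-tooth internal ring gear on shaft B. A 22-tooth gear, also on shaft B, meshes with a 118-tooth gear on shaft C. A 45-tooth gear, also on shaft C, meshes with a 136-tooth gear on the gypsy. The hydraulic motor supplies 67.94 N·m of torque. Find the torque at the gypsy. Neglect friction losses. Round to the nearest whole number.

5273 N·m

internal gear 158/33 = 4.7879 → τ = 67.94·4.7879 = 325.29 N·m
gear mesh 118/22 = 5.3636 → τ = 325.29·5.3636 = 1744.7 N·m
gear mesh 136/45 = 3.0222 → τ = 1744.7·3.0222 = 5273 N·m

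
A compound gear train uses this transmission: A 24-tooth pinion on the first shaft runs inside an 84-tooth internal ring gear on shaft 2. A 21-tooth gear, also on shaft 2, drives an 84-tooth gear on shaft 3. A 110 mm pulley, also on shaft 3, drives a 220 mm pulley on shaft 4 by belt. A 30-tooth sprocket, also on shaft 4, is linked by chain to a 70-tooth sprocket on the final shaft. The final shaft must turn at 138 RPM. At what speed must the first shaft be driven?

Overall ratio R = 3.5 × 4 × 2 × 2.3333 = 65.333.
Required input speed = output speed × R = 138 × 65.333 = 9016 RPM.

9016 RPM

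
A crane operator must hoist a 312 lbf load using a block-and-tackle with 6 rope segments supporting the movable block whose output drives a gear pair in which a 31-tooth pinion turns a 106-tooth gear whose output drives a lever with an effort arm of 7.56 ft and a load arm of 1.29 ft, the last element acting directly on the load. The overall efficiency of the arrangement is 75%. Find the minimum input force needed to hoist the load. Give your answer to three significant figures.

3.46 lbf

Block-and-tackle MA = number of supporting rope parts = 6.
Gear pair MA = 106/31 = 3.4194.
Lever MA = effort arm / load arm = 7.56/1.29 = 5.8605.
Combined ideal MA = 6 × 3.4194 × 5.8605 = 120.23.
Actual MA = 120.23 × 0.75 = 90.176.
Effort = load / actual MA = 312 / 90.176 = 3.4599 lbf.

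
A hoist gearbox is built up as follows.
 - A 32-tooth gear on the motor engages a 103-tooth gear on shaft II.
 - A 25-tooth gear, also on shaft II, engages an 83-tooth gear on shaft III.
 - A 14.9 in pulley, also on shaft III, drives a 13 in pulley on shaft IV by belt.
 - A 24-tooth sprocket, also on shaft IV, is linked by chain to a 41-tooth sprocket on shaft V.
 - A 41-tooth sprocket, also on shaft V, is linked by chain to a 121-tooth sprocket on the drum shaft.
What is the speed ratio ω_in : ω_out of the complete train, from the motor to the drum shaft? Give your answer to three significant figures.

Each stage contributes driven/driver: gear mesh 103/32 = 3.2188, gear mesh 83/25 = 3.32, belt 13/14.9 = 0.87248, chain 41/24 = 1.7083, chain 121/41 = 2.9512.
Overall: 3.2188 × 3.32 × 0.87248 × 1.7083 × 2.9512 = 47.006.

47.0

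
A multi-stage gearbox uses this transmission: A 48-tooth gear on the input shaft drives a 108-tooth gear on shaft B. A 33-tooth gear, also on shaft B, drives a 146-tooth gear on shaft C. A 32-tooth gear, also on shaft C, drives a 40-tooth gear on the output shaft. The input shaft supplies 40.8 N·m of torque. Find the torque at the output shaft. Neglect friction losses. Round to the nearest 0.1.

Gear mesh: ratio = 108/48 = 2.25; torque at shaft B = 40.8 × 2.25 = 91.8 N·m.
Gear mesh: ratio = 146/33 = 4.4242; torque at shaft C = 91.8 × 4.4242 = 406.15 N·m.
Gear mesh: ratio = 40/32 = 1.25; torque at the output shaft = 406.15 × 1.25 = 507.68 N·m.

507.7 N·m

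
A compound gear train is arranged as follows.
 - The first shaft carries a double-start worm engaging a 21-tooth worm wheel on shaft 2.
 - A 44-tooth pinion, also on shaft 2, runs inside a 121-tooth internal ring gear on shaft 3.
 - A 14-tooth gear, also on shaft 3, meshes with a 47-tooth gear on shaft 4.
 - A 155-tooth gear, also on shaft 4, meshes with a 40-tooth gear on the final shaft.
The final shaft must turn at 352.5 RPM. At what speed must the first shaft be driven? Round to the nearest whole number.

Overall ratio R = 10.5 × 2.75 × 3.3571 × 0.25806 = 25.016.
Required input speed = output speed × R = 352.5 × 25.016 = 8818.2 RPM.

8818 RPM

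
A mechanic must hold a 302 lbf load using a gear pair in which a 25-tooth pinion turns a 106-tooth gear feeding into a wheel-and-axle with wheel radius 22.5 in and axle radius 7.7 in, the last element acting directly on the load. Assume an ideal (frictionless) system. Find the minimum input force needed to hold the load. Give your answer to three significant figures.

Gear pair MA = 106/25 = 4.24.
Wheel-and-axle MA = R/r = 22.5/7.7 = 2.9221.
Combined ideal MA = 4.24 × 2.9221 = 12.39.
Effort = load / MA = 302 / 12.39 = 24.375 lbf.

24.4 lbf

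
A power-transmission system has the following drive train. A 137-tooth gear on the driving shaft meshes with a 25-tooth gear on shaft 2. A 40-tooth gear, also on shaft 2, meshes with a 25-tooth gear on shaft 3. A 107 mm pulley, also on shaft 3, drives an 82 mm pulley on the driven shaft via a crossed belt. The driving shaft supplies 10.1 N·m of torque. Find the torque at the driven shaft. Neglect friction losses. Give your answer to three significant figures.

Gear mesh: ratio = 25/137 = 0.18248; torque at shaft 2 = 10.1 × 0.18248 = 1.8431 N·m.
Gear mesh: ratio = 25/40 = 0.625; torque at shaft 3 = 1.8431 × 0.625 = 1.1519 N·m.
Belt: ratio = 82/107 = 0.76636; torque at the driven shaft = 1.1519 × 0.76636 = 0.88278 N·m.

0.883 N·m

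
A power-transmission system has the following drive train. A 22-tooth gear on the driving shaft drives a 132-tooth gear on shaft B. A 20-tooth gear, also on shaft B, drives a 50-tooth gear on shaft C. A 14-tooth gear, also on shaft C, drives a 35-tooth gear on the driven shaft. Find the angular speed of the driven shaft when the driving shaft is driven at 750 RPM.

20 RPM

the driving shaft → shaft B (gear mesh, 132/22): 750 ÷ 6 = 125 RPM
shaft B → shaft C (gear mesh, 50/20): 125 ÷ 2.5 = 50 RPM
shaft C → the driven shaft (gear mesh, 35/14): 50 ÷ 2.5 = 20 RPM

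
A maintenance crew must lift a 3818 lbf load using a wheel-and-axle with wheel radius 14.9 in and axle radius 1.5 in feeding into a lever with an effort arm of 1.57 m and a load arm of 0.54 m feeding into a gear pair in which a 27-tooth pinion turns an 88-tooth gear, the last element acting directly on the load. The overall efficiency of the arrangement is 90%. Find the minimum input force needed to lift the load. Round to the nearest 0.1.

Wheel-and-axle MA = R/r = 14.9/1.5 = 9.9333.
Lever MA = effort arm / load arm = 1.57/0.54 = 2.9074.
Gear pair MA = 88/27 = 3.2593.
Combined ideal MA = 9.9333 × 2.9074 × 3.2593 = 94.128.
Actual MA = 94.128 × 0.90 = 84.715.
Effort = load / actual MA = 3818 / 84.715 = 45.069 lbf.

45.1 lbf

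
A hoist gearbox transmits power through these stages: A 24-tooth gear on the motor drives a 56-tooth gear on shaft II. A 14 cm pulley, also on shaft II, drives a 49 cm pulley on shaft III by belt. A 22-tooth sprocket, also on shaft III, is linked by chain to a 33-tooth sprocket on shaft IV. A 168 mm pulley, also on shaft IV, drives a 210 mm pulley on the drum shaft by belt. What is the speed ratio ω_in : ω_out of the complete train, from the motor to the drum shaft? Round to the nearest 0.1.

Each stage contributes driven/driver: gear mesh 56/24 = 2.3333, belt 49/14 = 3.5, chain 33/22 = 1.5, belt 210/168 = 1.25.
Overall: 2.3333 × 3.5 × 1.5 × 1.25 = 15.312.

15.3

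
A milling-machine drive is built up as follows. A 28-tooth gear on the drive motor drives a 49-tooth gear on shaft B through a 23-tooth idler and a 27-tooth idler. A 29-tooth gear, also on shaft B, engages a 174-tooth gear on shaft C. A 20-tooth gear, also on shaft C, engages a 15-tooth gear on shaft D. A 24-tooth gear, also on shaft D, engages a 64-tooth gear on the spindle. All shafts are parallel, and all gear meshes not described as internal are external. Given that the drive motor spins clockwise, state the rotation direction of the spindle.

clockwise

the drive motor → shaft B: driver → idler → idler → driven is 3 external meshes, 3 reversals → CCW.
shaft B → shaft C: external mesh, 1 reversal → CW.
shaft C → shaft D: external mesh, 1 reversal → CCW.
shaft D → the spindle: external mesh, 1 reversal → CW.
6 reversals in total — an even number — so the spindle turns the same way as the drive motor.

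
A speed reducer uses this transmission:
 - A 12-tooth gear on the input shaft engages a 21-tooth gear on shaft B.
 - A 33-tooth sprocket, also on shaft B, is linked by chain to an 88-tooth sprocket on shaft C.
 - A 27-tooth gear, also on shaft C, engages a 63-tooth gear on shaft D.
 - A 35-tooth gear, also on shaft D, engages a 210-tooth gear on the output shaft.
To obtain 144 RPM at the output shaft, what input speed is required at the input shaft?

9408 RPM

Overall ratio R = 1.75 × 2.6667 × 2.3333 × 6 = 65.333.
Required input speed = output speed × R = 144 × 65.333 = 9408 RPM.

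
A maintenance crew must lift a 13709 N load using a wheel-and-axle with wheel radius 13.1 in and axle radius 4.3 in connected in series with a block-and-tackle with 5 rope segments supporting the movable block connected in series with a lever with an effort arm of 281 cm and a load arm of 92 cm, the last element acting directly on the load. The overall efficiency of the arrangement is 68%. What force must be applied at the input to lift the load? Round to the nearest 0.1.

433.3 N

Wheel-and-axle MA = R/r = 13.1/4.3 = 3.0465.
Block-and-tackle MA = number of supporting rope parts = 5.
Lever MA = effort arm / load arm = 281/92 = 3.0543.
Combined ideal MA = 3.0465 × 5 × 3.0543 = 46.526.
Actual MA = 46.526 × 0.68 = 31.637.
Effort = load / actual MA = 13709 / 31.637 = 433.32 N.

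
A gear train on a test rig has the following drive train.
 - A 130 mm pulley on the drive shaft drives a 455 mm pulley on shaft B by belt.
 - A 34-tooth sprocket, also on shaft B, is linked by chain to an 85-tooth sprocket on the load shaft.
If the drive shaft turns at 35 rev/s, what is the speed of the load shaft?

4 rev/s

Belt: ratio = 455/130 = 3.5, so shaft B turns at 35 / 3.5 = 10 rev/s.
Chain: ratio = 85/34 = 2.5, so the load shaft turns at 10 / 2.5 = 4 rev/s.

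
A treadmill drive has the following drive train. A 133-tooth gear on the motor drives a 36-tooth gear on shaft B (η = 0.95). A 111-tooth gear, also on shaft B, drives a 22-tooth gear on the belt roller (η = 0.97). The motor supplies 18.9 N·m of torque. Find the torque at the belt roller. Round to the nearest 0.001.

Gear mesh: ratio = 36/133 = 0.27068; torque at shaft B = 18.9 × 0.27068 × 0.95 = 4.86 N·m.
Gear mesh: ratio = 22/111 = 0.1982; torque at the belt roller = 4.86 × 0.1982 × 0.97 = 0.93435 N·m.

0.934 N·m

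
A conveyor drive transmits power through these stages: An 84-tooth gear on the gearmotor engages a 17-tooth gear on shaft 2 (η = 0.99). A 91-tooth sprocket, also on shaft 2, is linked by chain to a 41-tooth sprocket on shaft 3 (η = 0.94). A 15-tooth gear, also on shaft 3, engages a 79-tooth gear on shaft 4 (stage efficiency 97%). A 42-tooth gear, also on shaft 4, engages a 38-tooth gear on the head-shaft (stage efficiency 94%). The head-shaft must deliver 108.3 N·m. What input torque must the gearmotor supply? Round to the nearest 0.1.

293.8 N·m

Overall ratio R = 0.20238 × 0.45055 × 5.2667 × 0.90476 = 0.43449; overall efficiency η = 0.99 × 0.94 × 0.97 × 0.94 = 0.8485.
Input torque = output torque / (R × η) = 108.3 / (0.43449 × 0.8485) = 293.75 N·m.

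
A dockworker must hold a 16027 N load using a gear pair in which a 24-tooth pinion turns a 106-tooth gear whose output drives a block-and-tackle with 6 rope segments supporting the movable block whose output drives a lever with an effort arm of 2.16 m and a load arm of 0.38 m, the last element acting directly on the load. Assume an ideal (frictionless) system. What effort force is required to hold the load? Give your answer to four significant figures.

106.4 N

Gear pair MA = 106/24 = 4.4167.
Block-and-tackle MA = number of supporting rope parts = 6.
Lever MA = effort arm / load arm = 2.16/0.38 = 5.6842.
Combined ideal MA = 4.4167 × 6 × 5.6842 = 150.63.
Effort = load / MA = 16027 / 150.63 = 106.4 N.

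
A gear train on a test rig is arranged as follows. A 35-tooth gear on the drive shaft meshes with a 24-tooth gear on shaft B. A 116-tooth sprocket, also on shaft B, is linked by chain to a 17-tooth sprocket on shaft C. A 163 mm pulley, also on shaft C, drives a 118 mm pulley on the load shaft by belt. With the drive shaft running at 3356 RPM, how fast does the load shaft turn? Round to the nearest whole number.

the drive shaft → shaft B (gear mesh, 24/35): 3356 ÷ 0.68571 = 4894.2 RPM
shaft B → shaft C (chain, 17/116): 4894.2 ÷ 0.14655 = 33395 RPM
shaft C → the load shaft (belt, 118/163): 33395 ÷ 0.72393 = 46131 RPM

46131 RPM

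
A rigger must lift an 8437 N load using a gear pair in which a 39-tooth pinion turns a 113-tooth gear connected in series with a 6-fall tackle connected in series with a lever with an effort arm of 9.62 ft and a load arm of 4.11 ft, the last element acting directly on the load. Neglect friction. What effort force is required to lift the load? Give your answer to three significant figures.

Gear pair MA = 113/39 = 2.8974.
Block-and-tackle MA = number of supporting rope parts = 6.
Lever MA = effort arm / load arm = 9.62/4.11 = 2.3406.
Combined ideal MA = 2.8974 × 6 × 2.3406 = 40.691.
Effort = load / MA = 8437 / 40.691 = 207.34 N.

207 N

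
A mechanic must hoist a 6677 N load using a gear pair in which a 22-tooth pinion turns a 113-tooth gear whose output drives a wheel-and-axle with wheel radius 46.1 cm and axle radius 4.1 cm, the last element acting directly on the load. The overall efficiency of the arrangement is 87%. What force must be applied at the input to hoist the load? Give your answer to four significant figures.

Gear pair MA = 113/22 = 5.1364.
Wheel-and-axle MA = R/r = 46.1/4.1 = 11.244.
Combined ideal MA = 5.1364 × 11.244 = 57.753.
Actual MA = 57.753 × 0.87 = 50.245.
Effort = load / actual MA = 6677 / 50.245 = 132.89 N.

132.9 N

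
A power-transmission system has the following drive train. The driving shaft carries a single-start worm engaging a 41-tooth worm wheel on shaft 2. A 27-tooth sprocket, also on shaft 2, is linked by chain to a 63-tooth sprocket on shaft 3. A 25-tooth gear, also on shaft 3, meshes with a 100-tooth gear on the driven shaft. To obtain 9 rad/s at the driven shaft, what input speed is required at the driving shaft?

3444 rad/s

Overall ratio R = 41 × 2.3333 × 4 = 382.67.
Required input speed = output speed × R = 9 × 382.67 = 3444 rad/s.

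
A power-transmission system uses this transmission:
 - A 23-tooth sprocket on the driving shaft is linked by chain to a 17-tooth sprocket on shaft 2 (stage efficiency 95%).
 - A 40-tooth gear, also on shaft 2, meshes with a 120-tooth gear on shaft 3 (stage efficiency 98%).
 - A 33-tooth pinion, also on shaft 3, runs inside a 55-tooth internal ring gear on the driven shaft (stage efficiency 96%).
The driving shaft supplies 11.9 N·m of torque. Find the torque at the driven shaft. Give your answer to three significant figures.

39.3 N·m

chain 17/23 = 0.73913 → τ = 11.9·0.73913·0.95 = 8.3559 N·m
gear mesh 120/40 = 3 → τ = 8.3559·3·0.98 = 24.566 N·m
internal gear 55/33 = 1.6667 → τ = 24.566·1.6667·0.96 = 39.306 N·m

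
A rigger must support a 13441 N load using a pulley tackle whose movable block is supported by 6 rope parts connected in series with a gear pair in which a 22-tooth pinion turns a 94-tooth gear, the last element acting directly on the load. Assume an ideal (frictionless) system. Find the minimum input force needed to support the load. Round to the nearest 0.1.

524.3 N

Block-and-tackle MA = number of supporting rope parts = 6.
Gear pair MA = 94/22 = 4.2727.
Combined ideal MA = 6 × 4.2727 = 25.636.
Effort = load / MA = 13441 / 25.636 = 524.29 N.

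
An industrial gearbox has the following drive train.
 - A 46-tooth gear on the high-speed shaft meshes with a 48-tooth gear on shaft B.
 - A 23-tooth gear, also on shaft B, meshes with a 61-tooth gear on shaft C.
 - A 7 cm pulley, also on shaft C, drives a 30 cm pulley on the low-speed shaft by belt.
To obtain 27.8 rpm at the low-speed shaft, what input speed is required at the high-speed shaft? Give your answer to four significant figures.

329.7 rpm

Overall ratio R = 1.0435 × 2.6522 × 4.2857 = 11.861.
Required input speed = output speed × R = 27.8 × 11.861 = 329.73 rpm.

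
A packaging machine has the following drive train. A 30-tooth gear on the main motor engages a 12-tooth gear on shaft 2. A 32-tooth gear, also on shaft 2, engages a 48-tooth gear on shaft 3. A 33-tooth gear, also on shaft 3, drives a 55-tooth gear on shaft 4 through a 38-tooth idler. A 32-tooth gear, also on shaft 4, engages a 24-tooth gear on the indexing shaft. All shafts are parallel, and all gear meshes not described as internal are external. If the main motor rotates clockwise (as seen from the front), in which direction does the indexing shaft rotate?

counterclockwise

the main motor → shaft 2: external mesh, 1 reversal → CCW.
shaft 2 → shaft 3: external mesh, 1 reversal → CW.
shaft 3 → shaft 4: driver → idler → driven is 2 external meshes, 2 reversals → CW.
shaft 4 → the indexing shaft: external mesh, 1 reversal → CCW.
5 reversals in total — an odd number — so the indexing shaft turns opposite to the main motor.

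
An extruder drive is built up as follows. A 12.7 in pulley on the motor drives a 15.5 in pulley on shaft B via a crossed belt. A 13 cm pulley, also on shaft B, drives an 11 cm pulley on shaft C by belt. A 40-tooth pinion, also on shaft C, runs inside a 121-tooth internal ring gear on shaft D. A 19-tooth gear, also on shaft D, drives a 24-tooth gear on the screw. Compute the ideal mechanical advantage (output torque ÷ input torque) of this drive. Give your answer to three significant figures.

Each stage contributes driven/driver: belt 15.5/12.7 = 1.2205, belt 11/13 = 0.84615, internal gear 121/40 = 3.025, gear mesh 24/19 = 1.2632.
Overall: 1.2205 × 0.84615 × 3.025 × 1.2632 = 3.946.

3.95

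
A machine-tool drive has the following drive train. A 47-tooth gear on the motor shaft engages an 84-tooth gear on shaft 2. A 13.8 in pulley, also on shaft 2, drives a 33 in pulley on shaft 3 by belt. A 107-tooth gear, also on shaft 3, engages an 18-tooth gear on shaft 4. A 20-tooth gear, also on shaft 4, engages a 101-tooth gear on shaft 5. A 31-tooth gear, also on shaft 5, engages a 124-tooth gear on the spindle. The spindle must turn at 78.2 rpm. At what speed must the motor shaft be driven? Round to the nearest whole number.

1136 rpm

Overall ratio R = 1.7872 × 2.3913 × 0.16822 × 5.05 × 4 = 14.523.
Required input speed = output speed × R = 78.2 × 14.523 = 1135.7 rpm.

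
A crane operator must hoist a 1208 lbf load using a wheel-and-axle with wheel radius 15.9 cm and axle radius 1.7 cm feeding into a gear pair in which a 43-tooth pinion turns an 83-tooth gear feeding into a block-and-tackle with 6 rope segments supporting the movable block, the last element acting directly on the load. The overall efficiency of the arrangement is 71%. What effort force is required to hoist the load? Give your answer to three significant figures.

Wheel-and-axle MA = R/r = 15.9/1.7 = 9.3529.
Gear pair MA = 83/43 = 1.9302.
Block-and-tackle MA = number of supporting rope parts = 6.
Combined ideal MA = 9.3529 × 1.9302 × 6 = 108.32.
Actual MA = 108.32 × 0.71 = 76.907.
Effort = load / actual MA = 1208 / 76.907 = 15.707 lbf.

15.7 lbf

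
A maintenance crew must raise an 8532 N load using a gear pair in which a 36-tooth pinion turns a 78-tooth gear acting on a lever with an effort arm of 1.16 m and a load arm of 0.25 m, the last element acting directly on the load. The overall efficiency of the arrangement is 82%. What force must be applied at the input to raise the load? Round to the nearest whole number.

Gear pair MA = 78/36 = 2.1667.
Lever MA = effort arm / load arm = 1.16/0.25 = 4.64.
Combined ideal MA = 2.1667 × 4.64 = 10.053.
Actual MA = 10.053 × 0.82 = 8.2437.
Effort = load / actual MA = 8532 / 8.2437 = 1035 N.

1035 N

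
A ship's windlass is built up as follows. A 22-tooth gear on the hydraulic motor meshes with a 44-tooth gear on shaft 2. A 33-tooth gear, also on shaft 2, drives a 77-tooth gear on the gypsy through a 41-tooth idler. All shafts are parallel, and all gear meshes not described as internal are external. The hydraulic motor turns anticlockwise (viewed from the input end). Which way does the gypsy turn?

the hydraulic motor → shaft 2: external mesh, 1 reversal → CW.
shaft 2 → the gypsy: driver → idler → driven is 2 external meshes, 2 reversals → CW.
3 reversals in total — an odd number — so the gypsy turns opposite to the hydraulic motor.

clockwise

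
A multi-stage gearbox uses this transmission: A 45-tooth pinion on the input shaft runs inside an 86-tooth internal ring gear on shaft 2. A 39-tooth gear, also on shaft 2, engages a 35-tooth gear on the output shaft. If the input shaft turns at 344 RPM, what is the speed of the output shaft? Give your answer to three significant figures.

internal gear 86/45 = 1.9111 → 344/1.9111 = 180 RPM
gear mesh 35/39 = 0.89744 → 180/0.89744 = 200.57 RPM

201 RPM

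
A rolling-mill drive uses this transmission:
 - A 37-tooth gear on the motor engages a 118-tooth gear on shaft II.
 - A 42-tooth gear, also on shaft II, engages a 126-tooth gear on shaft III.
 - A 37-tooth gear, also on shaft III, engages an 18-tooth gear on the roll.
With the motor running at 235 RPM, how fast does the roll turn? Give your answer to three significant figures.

50.5 RPM

Gear mesh: ratio = 118/37 = 3.1892, so shaft II turns at 235 / 3.1892 = 73.686 RPM.
Gear mesh: ratio = 126/42 = 3, so shaft III turns at 73.686 / 3 = 24.562 RPM.
Gear mesh: ratio = 18/37 = 0.48649, so the roll turns at 24.562 / 0.48649 = 50.489 RPM.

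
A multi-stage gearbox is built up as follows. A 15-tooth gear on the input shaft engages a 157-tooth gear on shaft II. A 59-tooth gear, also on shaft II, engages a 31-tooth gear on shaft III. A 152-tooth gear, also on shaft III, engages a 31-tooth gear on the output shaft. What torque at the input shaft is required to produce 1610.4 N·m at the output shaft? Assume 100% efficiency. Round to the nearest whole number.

1436 N·m

Overall ratio R = 10.467 × 0.52542 × 0.20395 = 1.1216.
Input torque = output torque / R = 1610.4 / 1.1216 = 1435.8 N·m.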